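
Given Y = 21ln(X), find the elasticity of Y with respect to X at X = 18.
Elasticity = 1/ln(18) ≈ 0.3460

Elasticity = (dY/dX) · (X/Y)

dY/dX = 21/X
At X = 18: dY/dX = 7/6, Y = 21·ln(18)

Elasticity = (7/6) · (18 / (21·ln(18))) = 1/ln(18) ≈ 0.3460

Interpretation: for a small percentage change in X, the percentage change in Y is approximately 0.35 times as large.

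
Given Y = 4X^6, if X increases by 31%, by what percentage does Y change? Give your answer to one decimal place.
405.4%

For Y = 4X^6:
If X → X(1 + 0.31)
Then Y → Y · (1 + 0.31)^6
     ≈ Y · 5.0539

Percentage change = ((1 + 0.31)^6 − 1) × 100% ≈ 405.4%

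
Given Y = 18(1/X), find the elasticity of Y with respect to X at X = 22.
Elasticity = -1

Elasticity = (dY/dX) · (X/Y)

dY/dX = -18/X²
At X = 22: dY/dX = -9/242, Y = 9/11

Elasticity = (-9/242) · (22 / (9/11)) = -1

Interpretation: for a small percentage change in X, the percentage change in Y is approximately -1.00 times as large.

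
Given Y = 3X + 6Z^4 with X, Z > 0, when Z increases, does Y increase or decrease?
Y increases

Taking the partial derivative:
∂Y/∂Z = 24Z^3

∂Y/∂Z = 24Z^3 > 0 (assuming positive values)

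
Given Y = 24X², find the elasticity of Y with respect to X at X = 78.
Elasticity = 2

Elasticity = (dY/dX) · (X/Y)

dY/dX = 48·X
At X = 78: dY/dX = 3744, Y = 146016

Elasticity = 3744 · (78 / 146016) = 2

Interpretation: for a small percentage change in X, the percentage change in Y is approximately 2.00 times as large.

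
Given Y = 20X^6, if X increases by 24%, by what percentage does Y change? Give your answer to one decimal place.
263.5%

For Y = 20X^6:
If X → X(1 + 0.24)
Then Y → Y · (1 + 0.24)^6
     ≈ Y · 3.6352

Percentage change = ((1 + 0.24)^6 − 1) × 100% ≈ 263.5%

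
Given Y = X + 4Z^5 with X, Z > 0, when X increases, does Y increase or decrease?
Y increases

Taking the partial derivative:
∂Y/∂X = 1

∂Y/∂X = 1 > 0 (assuming positive values)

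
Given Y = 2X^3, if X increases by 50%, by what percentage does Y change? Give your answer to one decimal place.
237.5%

For Y = 2X^3:
If X → X(1 + 0.5)
Then Y → Y · (1 + 0.5)^3
     = Y · 3.3750

Percentage change = ((1 + 0.5)^3 − 1) × 100% = 237.5%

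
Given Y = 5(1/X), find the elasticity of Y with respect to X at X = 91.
Elasticity = -1

Elasticity = (dY/dX) · (X/Y)

dY/dX = -5/X²
At X = 91: dY/dX = -5/8281, Y = 5/91

Elasticity = (-5/8281) · (91 / (5/91)) = -1

Interpretation: for a small percentage change in X, the percentage change in Y is approximately -1.00 times as large.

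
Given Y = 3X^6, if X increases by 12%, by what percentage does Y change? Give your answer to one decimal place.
97.4%

For Y = 3X^6:
If X → X(1 + 0.12)
Then Y → Y · (1 + 0.12)^6
     ≈ Y · 1.9738

Percentage change = ((1 + 0.12)^6 − 1) × 100% ≈ 97.4%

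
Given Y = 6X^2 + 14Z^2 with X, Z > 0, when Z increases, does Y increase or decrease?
Y increases

Taking the partial derivative:
∂Y/∂Z = 28Z

∂Y/∂Z = 28Z > 0 (assuming positive values)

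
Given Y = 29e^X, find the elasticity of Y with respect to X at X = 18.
Elasticity = 18

Elasticity = (dY/dX) · (X/Y)

dY/dX = 29·e^X
At X = 18: dY/dX = 29·e^18, Y = 29·e^18

Elasticity = (29·e^18) · (18 / (29·e^18)) = 18

Interpretation: for a small percentage change in X, the percentage change in Y is approximately 18.00 times as large.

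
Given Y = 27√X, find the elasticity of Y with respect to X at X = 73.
Elasticity = 1/2

Elasticity = (dY/dX) · (X/Y)

dY/dX = 27/(2·√X)
At X = 73: dY/dX = 27·√73/146, Y = 27·√73

Elasticity = (27·√73/146) · (73 / (27·√73)) = 1/2

Interpretation: for a small percentage change in X, the percentage change in Y is approximately 0.50 times as large.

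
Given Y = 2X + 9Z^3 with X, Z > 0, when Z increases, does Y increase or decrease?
Y increases

Taking the partial derivative:
∂Y/∂Z = 27Z^2

∂Y/∂Z = 27Z^2 > 0 (assuming positive values)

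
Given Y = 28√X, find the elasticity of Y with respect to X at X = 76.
Elasticity = 1/2

Elasticity = (dY/dX) · (X/Y)

dY/dX = 14/√X
At X = 76: dY/dX = 7·√19/19, Y = 56·√19

Elasticity = (7·√19/19) · (76 / (56·√19)) = 1/2

Interpretation: for a small percentage change in X, the percentage change in Y is approximately 0.50 times as large.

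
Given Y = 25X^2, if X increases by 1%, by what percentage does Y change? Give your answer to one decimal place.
2.0%

For Y = 25X^2:
If X → X(1 + 0.01)
Then Y → Y · (1 + 0.01)^2
     = Y · 1.0201

Percentage change = ((1 + 0.01)^2 − 1) × 100% ≈ 2.0%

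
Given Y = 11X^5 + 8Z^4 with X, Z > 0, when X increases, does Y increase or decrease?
Y increases

Taking the partial derivative:
∂Y/∂X = 55X^4

∂Y/∂X = 55X^4 > 0 (assuming positive values)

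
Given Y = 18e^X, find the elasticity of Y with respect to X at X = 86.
Elasticity = 86

Elasticity = (dY/dX) · (X/Y)

dY/dX = 18·e^X
At X = 86: dY/dX = 18·e^86, Y = 18·e^86

Elasticity = (18·e^86) · (86 / (18·e^86)) = 86

Interpretation: for a small percentage change in X, the percentage change in Y is approximately 86.00 times as large.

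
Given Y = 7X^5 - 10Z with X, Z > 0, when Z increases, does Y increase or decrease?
Y decreases

Taking the partial derivative:
∂Y/∂Z = -10

∂Y/∂Z = -10 < 0 (assuming positive values)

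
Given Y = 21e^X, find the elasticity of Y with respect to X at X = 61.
Elasticity = 61

Elasticity = (dY/dX) · (X/Y)

dY/dX = 21·e^X
At X = 61: dY/dX = 21·e^61, Y = 21·e^61

Elasticity = (21·e^61) · (61 / (21·e^61)) = 61

Interpretation: for a small percentage change in X, the percentage change in Y is approximately 61.00 times as large.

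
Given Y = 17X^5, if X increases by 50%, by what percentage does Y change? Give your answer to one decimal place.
659.4%

For Y = 17X^5:
If X → X(1 + 0.5)
Then Y → Y · (1 + 0.5)^5
     ≈ Y · 7.5938

Percentage change = ((1 + 0.5)^5 − 1) × 100% ≈ 659.4%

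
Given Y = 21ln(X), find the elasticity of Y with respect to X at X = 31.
Elasticity = 1/ln(31) ≈ 0.2912

Elasticity = (dY/dX) · (X/Y)

dY/dX = 21/X
At X = 31: dY/dX = 21/31, Y = 21·ln(31)

Elasticity = (21/31) · (31 / (21·ln(31))) = 1/ln(31) ≈ 0.2912

Interpretation: for a small percentage change in X, the percentage change in Y is approximately 0.29 times as large.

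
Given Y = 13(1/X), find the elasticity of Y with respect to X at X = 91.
Elasticity = -1

Elasticity = (dY/dX) · (X/Y)

dY/dX = -13/X²
At X = 91: dY/dX = -1/637, Y = 1/7

Elasticity = (-1/637) · (91 / (1/7)) = -1

Interpretation: for a small percentage change in X, the percentage change in Y is approximately -1.00 times as large.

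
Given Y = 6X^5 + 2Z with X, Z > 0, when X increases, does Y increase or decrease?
Y increases

Taking the partial derivative:
∂Y/∂X = 30X^4

∂Y/∂X = 30X^4 > 0 (assuming positive values)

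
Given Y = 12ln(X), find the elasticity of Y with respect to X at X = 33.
Elasticity = 1/ln(33) ≈ 0.2860

Elasticity = (dY/dX) · (X/Y)

dY/dX = 12/X
At X = 33: dY/dX = 4/11, Y = 12·ln(33)

Elasticity = (4/11) · (33 / (12·ln(33))) = 1/ln(33) ≈ 0.2860

Interpretation: for a small percentage change in X, the percentage change in Y is approximately 0.29 times as large.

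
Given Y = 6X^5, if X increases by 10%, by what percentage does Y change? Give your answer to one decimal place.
61.1%

For Y = 6X^5:
If X → X(1 + 0.1)
Then Y → Y · (1 + 0.1)^5
     ≈ Y · 1.6105

Percentage change = ((1 + 0.1)^5 − 1) × 100% ≈ 61.1%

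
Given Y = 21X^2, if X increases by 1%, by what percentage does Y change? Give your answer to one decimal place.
2.0%

For Y = 21X^2:
If X → X(1 + 0.01)
Then Y → Y · (1 + 0.01)^2
     = Y · 1.0201

Percentage change = ((1 + 0.01)^2 − 1) × 100% ≈ 2.0%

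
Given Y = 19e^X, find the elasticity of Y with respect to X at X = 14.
Elasticity = 14

Elasticity = (dY/dX) · (X/Y)

dY/dX = 19·e^X
At X = 14: dY/dX = 19·e^14, Y = 19·e^14

Elasticity = (19·e^14) · (14 / (19·e^14)) = 14

Interpretation: for a small percentage change in X, the percentage change in Y is approximately 14.00 times as large.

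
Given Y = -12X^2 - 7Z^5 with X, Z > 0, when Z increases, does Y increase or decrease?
Y decreases

Taking the partial derivative:
∂Y/∂Z = -35Z^4

∂Y/∂Z = -35Z^4 < 0 (assuming positive values)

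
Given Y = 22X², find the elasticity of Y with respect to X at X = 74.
Elasticity = 2

Elasticity = (dY/dX) · (X/Y)

dY/dX = 44·X
At X = 74: dY/dX = 3256, Y = 120472

Elasticity = 3256 · (74 / 120472) = 2

Interpretation: for a small percentage change in X, the percentage change in Y is approximately 2.00 times as large.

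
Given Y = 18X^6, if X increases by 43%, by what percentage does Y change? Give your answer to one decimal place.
755.1%

For Y = 18X^6:
If X → X(1 + 0.43)
Then Y → Y · (1 + 0.43)^6
     ≈ Y · 8.5510

Percentage change = ((1 + 0.43)^6 − 1) × 100% ≈ 755.1%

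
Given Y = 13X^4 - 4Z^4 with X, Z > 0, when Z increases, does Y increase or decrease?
Y decreases

Taking the partial derivative:
∂Y/∂Z = -16Z^3

∂Y/∂Z = -16Z^3 < 0 (assuming positive values)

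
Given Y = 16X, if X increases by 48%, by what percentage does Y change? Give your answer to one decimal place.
48.0%

For Y = 16X:
If X → X(1 + 0.48)
Then Y → Y · (1 + 0.48)^1
     = Y · 1.4800

Percentage change = ((1 + 0.48)^1 − 1) × 100% = 48.0%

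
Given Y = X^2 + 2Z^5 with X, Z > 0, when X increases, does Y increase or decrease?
Y increases

Taking the partial derivative:
∂Y/∂X = 2X

∂Y/∂X = 2X > 0 (assuming positive values)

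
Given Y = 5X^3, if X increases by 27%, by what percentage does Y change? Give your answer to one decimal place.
104.8%

For Y = 5X^3:
If X → X(1 + 0.27)
Then Y → Y · (1 + 0.27)^3
     ≈ Y · 2.0484

Percentage change = ((1 + 0.27)^3 − 1) × 100% ≈ 104.8%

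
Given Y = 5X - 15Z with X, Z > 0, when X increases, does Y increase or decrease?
Y increases

Taking the partial derivative:
∂Y/∂X = 5

∂Y/∂X = 5 > 0 (assuming positive values)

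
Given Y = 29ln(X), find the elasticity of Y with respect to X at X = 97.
Elasticity = 1/ln(97) ≈ 0.2186

Elasticity = (dY/dX) · (X/Y)

dY/dX = 29/X
At X = 97: dY/dX = 29/97, Y = 29·ln(97)

Elasticity = (29/97) · (97 / (29·ln(97))) = 1/ln(97) ≈ 0.2186

Interpretation: for a small percentage change in X, the percentage change in Y is approximately 0.22 times as large.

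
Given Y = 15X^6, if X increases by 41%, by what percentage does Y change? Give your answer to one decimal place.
685.8%

For Y = 15X^6:
If X → X(1 + 0.41)
Then Y → Y · (1 + 0.41)^6
     ≈ Y · 7.8580

Percentage change = ((1 + 0.41)^6 − 1) × 100% ≈ 685.8%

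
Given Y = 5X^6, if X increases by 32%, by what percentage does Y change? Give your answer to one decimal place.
429.0%

For Y = 5X^6:
If X → X(1 + 0.32)
Then Y → Y · (1 + 0.32)^6
     ≈ Y · 5.2899

Percentage change = ((1 + 0.32)^6 − 1) × 100% ≈ 429.0%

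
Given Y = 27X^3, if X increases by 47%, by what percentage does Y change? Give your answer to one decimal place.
217.7%

For Y = 27X^3:
If X → X(1 + 0.47)
Then Y → Y · (1 + 0.47)^3
     ≈ Y · 3.1765

Percentage change = ((1 + 0.47)^3 − 1) × 100% ≈ 217.7%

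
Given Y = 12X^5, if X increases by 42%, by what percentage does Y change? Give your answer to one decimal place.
477.4%

For Y = 12X^5:
If X → X(1 + 0.42)
Then Y → Y · (1 + 0.42)^5
     ≈ Y · 5.7735

Percentage change = ((1 + 0.42)^5 − 1) × 100% ≈ 477.4%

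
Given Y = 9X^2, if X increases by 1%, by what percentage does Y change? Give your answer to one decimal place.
2.0%

For Y = 9X^2:
If X → X(1 + 0.01)
Then Y → Y · (1 + 0.01)^2
     = Y · 1.0201

Percentage change = ((1 + 0.01)^2 − 1) × 100% ≈ 2.0%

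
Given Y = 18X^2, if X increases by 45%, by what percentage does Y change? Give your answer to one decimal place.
110.3%

For Y = 18X^2:
If X → X(1 + 0.45)
Then Y → Y · (1 + 0.45)^2
     = Y · 2.1025

Percentage change = ((1 + 0.45)^2 − 1) × 100% ≈ 110.3%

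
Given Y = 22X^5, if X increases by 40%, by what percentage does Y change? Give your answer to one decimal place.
437.8%

For Y = 22X^5:
If X → X(1 + 0.4)
Then Y → Y · (1 + 0.4)^5
     ≈ Y · 5.3782

Percentage change = ((1 + 0.4)^5 − 1) × 100% ≈ 437.8%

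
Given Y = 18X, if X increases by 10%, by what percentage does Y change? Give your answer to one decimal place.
10.0%

For Y = 18X:
If X → X(1 + 0.1)
Then Y → Y · (1 + 0.1)^1
     = Y · 1.1000

Percentage change = ((1 + 0.1)^1 − 1) × 100% = 10.0%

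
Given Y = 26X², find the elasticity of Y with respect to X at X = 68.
Elasticity = 2

Elasticity = (dY/dX) · (X/Y)

dY/dX = 52·X
At X = 68: dY/dX = 3536, Y = 120224

Elasticity = 3536 · (68 / 120224) = 2

Interpretation: for a small percentage change in X, the percentage change in Y is approximately 2.00 times as large.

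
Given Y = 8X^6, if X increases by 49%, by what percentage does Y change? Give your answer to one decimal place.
994.3%

For Y = 8X^6:
If X → X(1 + 0.49)
Then Y → Y · (1 + 0.49)^6
     ≈ Y · 10.9425

Percentage change = ((1 + 0.49)^6 − 1) × 100% ≈ 994.3%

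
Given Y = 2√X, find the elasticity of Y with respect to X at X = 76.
Elasticity = 1/2

Elasticity = (dY/dX) · (X/Y)

dY/dX = 1/√X
At X = 76: dY/dX = √19/38, Y = 4·√19

Elasticity = (√19/38) · (76 / (4·√19)) = 1/2

Interpretation: for a small percentage change in X, the percentage change in Y is approximately 0.50 times as large.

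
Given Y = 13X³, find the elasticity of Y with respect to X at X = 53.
Elasticity = 3

Elasticity = (dY/dX) · (X/Y)

dY/dX = 39·X²
At X = 53: dY/dX = 109551, Y = 1935401

Elasticity = 109551 · (53 / 1935401) = 3

Interpretation: for a small percentage change in X, the percentage change in Y is approximately 3.00 times as large.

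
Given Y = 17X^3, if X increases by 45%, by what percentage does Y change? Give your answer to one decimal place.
204.9%

For Y = 17X^3:
If X → X(1 + 0.45)
Then Y → Y · (1 + 0.45)^3
     ≈ Y · 3.0486

Percentage change = ((1 + 0.45)^3 − 1) × 100% ≈ 204.9%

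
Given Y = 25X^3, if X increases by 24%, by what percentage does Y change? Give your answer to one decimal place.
90.7%

For Y = 25X^3:
If X → X(1 + 0.24)
Then Y → Y · (1 + 0.24)^3
     ≈ Y · 1.9066

Percentage change = ((1 + 0.24)^3 − 1) × 100% ≈ 90.7%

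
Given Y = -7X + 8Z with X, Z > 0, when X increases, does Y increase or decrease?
Y decreases

Taking the partial derivative:
∂Y/∂X = -7

∂Y/∂X = -7 < 0 (assuming positive values)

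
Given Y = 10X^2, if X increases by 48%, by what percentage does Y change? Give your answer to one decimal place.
119.0%

For Y = 10X^2:
If X → X(1 + 0.48)
Then Y → Y · (1 + 0.48)^2
     = Y · 2.1904

Percentage change = ((1 + 0.48)^2 − 1) × 100% ≈ 119.0%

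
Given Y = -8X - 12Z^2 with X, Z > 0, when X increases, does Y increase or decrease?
Y decreases

Taking the partial derivative:
∂Y/∂X = -8

∂Y/∂X = -8 < 0 (assuming positive values)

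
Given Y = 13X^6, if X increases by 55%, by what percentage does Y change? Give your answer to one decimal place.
1286.7%

For Y = 13X^6:
If X → X(1 + 0.55)
Then Y → Y · (1 + 0.55)^6
     ≈ Y · 13.8672

Percentage change = ((1 + 0.55)^6 − 1) × 100% ≈ 1286.7%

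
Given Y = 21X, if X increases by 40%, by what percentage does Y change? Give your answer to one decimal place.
40.0%

For Y = 21X:
If X → X(1 + 0.4)
Then Y → Y · (1 + 0.4)^1
     = Y · 1.4000

Percentage change = ((1 + 0.4)^1 − 1) × 100% = 40.0%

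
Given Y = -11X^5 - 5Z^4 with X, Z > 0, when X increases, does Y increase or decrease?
Y decreases

Taking the partial derivative:
∂Y/∂X = -55X^4

∂Y/∂X = -55X^4 < 0 (assuming positive values)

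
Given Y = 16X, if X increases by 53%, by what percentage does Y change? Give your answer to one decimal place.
53.0%

For Y = 16X:
If X → X(1 + 0.53)
Then Y → Y · (1 + 0.53)^1
     = Y · 1.5300

Percentage change = ((1 + 0.53)^1 − 1) × 100% = 53.0%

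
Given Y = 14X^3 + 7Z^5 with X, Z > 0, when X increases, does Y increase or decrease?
Y increases

Taking the partial derivative:
∂Y/∂X = 42X^2

∂Y/∂X = 42X^2 > 0 (assuming positive values)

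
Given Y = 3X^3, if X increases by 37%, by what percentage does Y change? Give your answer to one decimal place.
157.1%

For Y = 3X^3:
If X → X(1 + 0.37)
Then Y → Y · (1 + 0.37)^3
     ≈ Y · 2.5714

Percentage change = ((1 + 0.37)^3 − 1) × 100% ≈ 157.1%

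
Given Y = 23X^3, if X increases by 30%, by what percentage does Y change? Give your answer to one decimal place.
119.7%

For Y = 23X^3:
If X → X(1 + 0.3)
Then Y → Y · (1 + 0.3)^3
     = Y · 2.1970

Percentage change = ((1 + 0.3)^3 − 1) × 100% = 119.7%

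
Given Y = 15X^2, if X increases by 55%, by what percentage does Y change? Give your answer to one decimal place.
140.3%

For Y = 15X^2:
If X → X(1 + 0.55)
Then Y → Y · (1 + 0.55)^2
     = Y · 2.4025

Percentage change = ((1 + 0.55)^2 − 1) × 100% ≈ 140.3%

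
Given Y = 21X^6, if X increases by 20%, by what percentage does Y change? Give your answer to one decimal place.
198.6%

For Y = 21X^6:
If X → X(1 + 0.2)
Then Y → Y · (1 + 0.2)^6
     ≈ Y · 2.9860

Percentage change = ((1 + 0.2)^6 − 1) × 100% ≈ 198.6%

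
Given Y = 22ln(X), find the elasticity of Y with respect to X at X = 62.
Elasticity = 1/ln(62) ≈ 0.2423

Elasticity = (dY/dX) · (X/Y)

dY/dX = 22/X
At X = 62: dY/dX = 11/31, Y = 22·ln(62)

Elasticity = (11/31) · (62 / (22·ln(62))) = 1/ln(62) ≈ 0.2423

Interpretation: for a small percentage change in X, the percentage change in Y is approximately 0.24 times as large.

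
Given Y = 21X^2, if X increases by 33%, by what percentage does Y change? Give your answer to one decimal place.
76.9%

For Y = 21X^2:
If X → X(1 + 0.33)
Then Y → Y · (1 + 0.33)^2
     = Y · 1.7689

Percentage change = ((1 + 0.33)^2 − 1) × 100% ≈ 76.9%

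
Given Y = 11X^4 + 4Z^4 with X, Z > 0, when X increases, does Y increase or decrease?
Y increases

Taking the partial derivative:
∂Y/∂X = 44X^3

∂Y/∂X = 44X^3 > 0 (assuming positive values)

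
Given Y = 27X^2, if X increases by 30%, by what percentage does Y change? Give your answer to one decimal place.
69.0%

For Y = 27X^2:
If X → X(1 + 0.3)
Then Y → Y · (1 + 0.3)^2
     = Y · 1.6900

Percentage change = ((1 + 0.3)^2 − 1) × 100% = 69.0%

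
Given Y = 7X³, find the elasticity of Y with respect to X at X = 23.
Elasticity = 3

Elasticity = (dY/dX) · (X/Y)

dY/dX = 21·X²
At X = 23: dY/dX = 11109, Y = 85169

Elasticity = 11109 · (23 / 85169) = 3

Interpretation: for a small percentage change in X, the percentage change in Y is approximately 3.00 times as large.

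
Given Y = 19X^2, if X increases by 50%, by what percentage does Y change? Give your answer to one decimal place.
125.0%

For Y = 19X^2:
If X → X(1 + 0.5)
Then Y → Y · (1 + 0.5)^2
     = Y · 2.2500

Percentage change = ((1 + 0.5)^2 − 1) × 100% = 125.0%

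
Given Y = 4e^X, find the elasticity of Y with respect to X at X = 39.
Elasticity = 39

Elasticity = (dY/dX) · (X/Y)

dY/dX = 4·e^X
At X = 39: dY/dX = 4·e^39, Y = 4·e^39

Elasticity = (4·e^39) · (39 / (4·e^39)) = 39

Interpretation: for a small percentage change in X, the percentage change in Y is approximately 39.00 times as large.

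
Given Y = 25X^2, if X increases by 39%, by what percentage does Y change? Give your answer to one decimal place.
93.2%

For Y = 25X^2:
If X → X(1 + 0.39)
Then Y → Y · (1 + 0.39)^2
     = Y · 1.9321

Percentage change = ((1 + 0.39)^2 − 1) × 100% ≈ 93.2%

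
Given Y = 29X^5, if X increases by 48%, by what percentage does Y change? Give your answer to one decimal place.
610.1%

For Y = 29X^5:
If X → X(1 + 0.48)
Then Y → Y · (1 + 0.48)^5
     ≈ Y · 7.1008

Percentage change = ((1 + 0.48)^5 − 1) × 100% ≈ 610.1%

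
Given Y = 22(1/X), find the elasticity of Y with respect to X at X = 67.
Elasticity = -1

Elasticity = (dY/dX) · (X/Y)

dY/dX = -22/X²
At X = 67: dY/dX = -22/4489, Y = 22/67

Elasticity = (-22/4489) · (67 / (22/67)) = -1

Interpretation: for a small percentage change in X, the percentage change in Y is approximately -1.00 times as large.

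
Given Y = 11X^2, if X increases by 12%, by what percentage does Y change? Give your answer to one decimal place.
25.4%

For Y = 11X^2:
If X → X(1 + 0.12)
Then Y → Y · (1 + 0.12)^2
     = Y · 1.2544

Percentage change = ((1 + 0.12)^2 − 1) × 100% ≈ 25.4%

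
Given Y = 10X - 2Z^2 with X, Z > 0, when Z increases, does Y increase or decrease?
Y decreases

Taking the partial derivative:
∂Y/∂Z = -4Z

∂Y/∂Z = -4Z < 0 (assuming positive values)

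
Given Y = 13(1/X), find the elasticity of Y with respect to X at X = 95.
Elasticity = -1

Elasticity = (dY/dX) · (X/Y)

dY/dX = -13/X²
At X = 95: dY/dX = -13/9025, Y = 13/95

Elasticity = (-13/9025) · (95 / (13/95)) = -1

Interpretation: for a small percentage change in X, the percentage change in Y is approximately -1.00 times as large.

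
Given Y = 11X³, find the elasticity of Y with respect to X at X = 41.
Elasticity = 3

Elasticity = (dY/dX) · (X/Y)

dY/dX = 33·X²
At X = 41: dY/dX = 55473, Y = 758131

Elasticity = 55473 · (41 / 758131) = 3

Interpretation: for a small percentage change in X, the percentage change in Y is approximately 3.00 times as large.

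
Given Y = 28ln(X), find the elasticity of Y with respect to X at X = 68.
Elasticity = 1/ln(68) ≈ 0.2370

Elasticity = (dY/dX) · (X/Y)

dY/dX = 28/X
At X = 68: dY/dX = 7/17, Y = 28·ln(68)

Elasticity = (7/17) · (68 / (28·ln(68))) = 1/ln(68) ≈ 0.2370

Interpretation: for a small percentage change in X, the percentage change in Y is approximately 0.24 times as large.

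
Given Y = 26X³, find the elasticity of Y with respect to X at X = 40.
Elasticity = 3

Elasticity = (dY/dX) · (X/Y)

dY/dX = 78·X²
At X = 40: dY/dX = 124800, Y = 1664000

Elasticity = 124800 · (40 / 1664000) = 3

Interpretation: for a small percentage change in X, the percentage change in Y is approximately 3.00 times as large.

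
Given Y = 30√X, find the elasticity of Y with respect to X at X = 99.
Elasticity = 1/2

Elasticity = (dY/dX) · (X/Y)

dY/dX = 15/√X
At X = 99: dY/dX = 5·√11/11, Y = 90·√11

Elasticity = (5·√11/11) · (99 / (90·√11)) = 1/2

Interpretation: for a small percentage change in X, the percentage change in Y is approximately 0.50 times as large.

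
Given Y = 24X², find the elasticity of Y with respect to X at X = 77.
Elasticity = 2

Elasticity = (dY/dX) · (X/Y)

dY/dX = 48·X
At X = 77: dY/dX = 3696, Y = 142296

Elasticity = 3696 · (77 / 142296) = 2

Interpretation: for a small percentage change in X, the percentage change in Y is approximately 2.00 times as large.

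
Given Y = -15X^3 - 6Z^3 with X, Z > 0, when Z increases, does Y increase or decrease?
Y decreases

Taking the partial derivative:
∂Y/∂Z = -18Z^2

∂Y/∂Z = -18Z^2 < 0 (assuming positive values)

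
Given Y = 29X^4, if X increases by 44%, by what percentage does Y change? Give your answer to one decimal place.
330.0%

For Y = 29X^4:
If X → X(1 + 0.44)
Then Y → Y · (1 + 0.44)^4
     ≈ Y · 4.2998

Percentage change = ((1 + 0.44)^4 − 1) × 100% ≈ 330.0%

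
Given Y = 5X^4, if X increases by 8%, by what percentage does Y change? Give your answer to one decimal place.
36.0%

For Y = 5X^4:
If X → X(1 + 0.08)
Then Y → Y · (1 + 0.08)^4
     ≈ Y · 1.3605

Percentage change = ((1 + 0.08)^4 − 1) × 100% ≈ 36.0%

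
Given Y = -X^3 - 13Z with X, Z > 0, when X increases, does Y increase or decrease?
Y decreases

Taking the partial derivative:
∂Y/∂X = -3X^2

∂Y/∂X = -3X^2 < 0 (assuming positive values)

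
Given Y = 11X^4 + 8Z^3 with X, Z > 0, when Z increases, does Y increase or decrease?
Y increases

Taking the partial derivative:
∂Y/∂Z = 24Z^2

∂Y/∂Z = 24Z^2 > 0 (assuming positive values)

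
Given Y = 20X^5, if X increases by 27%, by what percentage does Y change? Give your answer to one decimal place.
230.4%

For Y = 20X^5:
If X → X(1 + 0.27)
Then Y → Y · (1 + 0.27)^5
     ≈ Y · 3.3038

Percentage change = ((1 + 0.27)^5 − 1) × 100% ≈ 230.4%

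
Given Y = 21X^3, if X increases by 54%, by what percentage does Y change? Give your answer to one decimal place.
265.2%

For Y = 21X^3:
If X → X(1 + 0.54)
Then Y → Y · (1 + 0.54)^3
     ≈ Y · 3.6523

Percentage change = ((1 + 0.54)^3 − 1) × 100% ≈ 265.2%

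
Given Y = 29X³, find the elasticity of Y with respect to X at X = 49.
Elasticity = 3

Elasticity = (dY/dX) · (X/Y)

dY/dX = 87·X²
At X = 49: dY/dX = 208887, Y = 3411821

Elasticity = 208887 · (49 / 3411821) = 3

Interpretation: for a small percentage change in X, the percentage change in Y is approximately 3.00 times as large.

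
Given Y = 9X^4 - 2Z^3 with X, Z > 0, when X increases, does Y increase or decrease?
Y increases

Taking the partial derivative:
∂Y/∂X = 36X^3

∂Y/∂X = 36X^3 > 0 (assuming positive values)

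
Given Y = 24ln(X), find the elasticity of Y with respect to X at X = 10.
Elasticity = 1/ln(10) ≈ 0.4343

Elasticity = (dY/dX) · (X/Y)

dY/dX = 24/X
At X = 10: dY/dX = 12/5, Y = 24·ln(10)

Elasticity = (12/5) · (10 / (24·ln(10))) = 1/ln(10) ≈ 0.4343

Interpretation: for a small percentage change in X, the percentage change in Y is approximately 0.43 times as large.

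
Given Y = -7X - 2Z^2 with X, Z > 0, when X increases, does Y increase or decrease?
Y decreases

Taking the partial derivative:
∂Y/∂X = -7

∂Y/∂X = -7 < 0 (assuming positive values)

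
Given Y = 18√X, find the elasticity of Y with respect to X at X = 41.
Elasticity = 1/2

Elasticity = (dY/dX) · (X/Y)

dY/dX = 9/√X
At X = 41: dY/dX = 9·√41/41, Y = 18·√41

Elasticity = (9·√41/41) · (41 / (18·√41)) = 1/2

Interpretation: for a small percentage change in X, the percentage change in Y is approximately 0.50 times as large.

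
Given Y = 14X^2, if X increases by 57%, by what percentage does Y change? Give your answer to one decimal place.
146.5%

For Y = 14X^2:
If X → X(1 + 0.57)
Then Y → Y · (1 + 0.57)^2
     = Y · 2.4649

Percentage change = ((1 + 0.57)^2 − 1) × 100% ≈ 146.5%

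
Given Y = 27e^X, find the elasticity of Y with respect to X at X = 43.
Elasticity = 43

Elasticity = (dY/dX) · (X/Y)

dY/dX = 27·e^X
At X = 43: dY/dX = 27·e^43, Y = 27·e^43

Elasticity = (27·e^43) · (43 / (27·e^43)) = 43

Interpretation: for a small percentage change in X, the percentage change in Y is approximately 43.00 times as large.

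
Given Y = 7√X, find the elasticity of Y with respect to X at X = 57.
Elasticity = 1/2

Elasticity = (dY/dX) · (X/Y)

dY/dX = 7/(2·√X)
At X = 57: dY/dX = 7·√57/114, Y = 7·√57

Elasticity = (7·√57/114) · (57 / (7·√57)) = 1/2

Interpretation: for a small percentage change in X, the percentage change in Y is approximately 0.50 times as large.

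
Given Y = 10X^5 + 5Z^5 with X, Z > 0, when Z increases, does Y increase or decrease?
Y increases

Taking the partial derivative:
∂Y/∂Z = 25Z^4

∂Y/∂Z = 25Z^4 > 0 (assuming positive values)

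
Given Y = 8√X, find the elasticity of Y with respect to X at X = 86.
Elasticity = 1/2

Elasticity = (dY/dX) · (X/Y)

dY/dX = 4/√X
At X = 86: dY/dX = 2·√86/43, Y = 8·√86

Elasticity = (2·√86/43) · (86 / (8·√86)) = 1/2

Interpretation: for a small percentage change in X, the percentage change in Y is approximately 0.50 times as large.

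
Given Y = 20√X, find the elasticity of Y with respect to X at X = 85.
Elasticity = 1/2

Elasticity = (dY/dX) · (X/Y)

dY/dX = 10/√X
At X = 85: dY/dX = 2·√85/17, Y = 20·√85

Elasticity = (2·√85/17) · (85 / (20·√85)) = 1/2

Interpretation: for a small percentage change in X, the percentage change in Y is approximately 0.50 times as large.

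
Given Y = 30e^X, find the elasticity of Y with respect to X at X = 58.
Elasticity = 58

Elasticity = (dY/dX) · (X/Y)

dY/dX = 30·e^X
At X = 58: dY/dX = 30·e^58, Y = 30·e^58

Elasticity = (30·e^58) · (58 / (30·e^58)) = 58

Interpretation: for a small percentage change in X, the percentage change in Y is approximately 58.00 times as large.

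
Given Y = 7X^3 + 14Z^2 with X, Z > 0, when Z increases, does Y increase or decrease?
Y increases

Taking the partial derivative:
∂Y/∂Z = 28Z

∂Y/∂Z = 28Z > 0 (assuming positive values)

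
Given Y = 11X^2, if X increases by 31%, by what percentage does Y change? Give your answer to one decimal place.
71.6%

For Y = 11X^2:
If X → X(1 + 0.31)
Then Y → Y · (1 + 0.31)^2
     = Y · 1.7161

Percentage change = ((1 + 0.31)^2 − 1) × 100% ≈ 71.6%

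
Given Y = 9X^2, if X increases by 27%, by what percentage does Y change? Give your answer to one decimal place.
61.3%

For Y = 9X^2:
If X → X(1 + 0.27)
Then Y → Y · (1 + 0.27)^2
     = Y · 1.6129

Percentage change = ((1 + 0.27)^2 − 1) × 100% ≈ 61.3%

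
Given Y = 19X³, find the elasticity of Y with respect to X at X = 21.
Elasticity = 3

Elasticity = (dY/dX) · (X/Y)

dY/dX = 57·X²
At X = 21: dY/dX = 25137, Y = 175959

Elasticity = 25137 · (21 / 175959) = 3

Interpretation: for a small percentage change in X, the percentage change in Y is approximately 3.00 times as large.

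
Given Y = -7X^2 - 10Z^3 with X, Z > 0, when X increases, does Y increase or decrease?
Y decreases

Taking the partial derivative:
∂Y/∂X = -14X

∂Y/∂X = -14X < 0 (assuming positive values)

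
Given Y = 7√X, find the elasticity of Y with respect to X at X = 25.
Elasticity = 1/2

Elasticity = (dY/dX) · (X/Y)

dY/dX = 7/(2·√X)
At X = 25: dY/dX = 7/10, Y = 35

Elasticity = (7/10) · (25 / 35) = 1/2

Interpretation: for a small percentage change in X, the percentage change in Y is approximately 0.50 times as large.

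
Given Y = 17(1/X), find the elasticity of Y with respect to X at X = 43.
Elasticity = -1

Elasticity = (dY/dX) · (X/Y)

dY/dX = -17/X²
At X = 43: dY/dX = -17/1849, Y = 17/43

Elasticity = (-17/1849) · (43 / (17/43)) = -1

Interpretation: for a small percentage change in X, the percentage change in Y is approximately -1.00 times as large.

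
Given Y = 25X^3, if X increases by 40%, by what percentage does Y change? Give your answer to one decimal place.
174.4%

For Y = 25X^3:
If X → X(1 + 0.4)
Then Y → Y · (1 + 0.4)^3
     = Y · 2.7440

Percentage change = ((1 + 0.4)^3 − 1) × 100% = 174.4%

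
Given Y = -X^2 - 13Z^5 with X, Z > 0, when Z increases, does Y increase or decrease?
Y decreases

Taking the partial derivative:
∂Y/∂Z = -65Z^4

∂Y/∂Z = -65Z^4 < 0 (assuming positive values)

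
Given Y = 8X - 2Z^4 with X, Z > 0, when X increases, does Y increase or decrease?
Y increases

Taking the partial derivative:
∂Y/∂X = 8

∂Y/∂X = 8 > 0 (assuming positive values)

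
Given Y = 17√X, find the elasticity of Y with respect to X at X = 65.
Elasticity = 1/2

Elasticity = (dY/dX) · (X/Y)

dY/dX = 17/(2·√X)
At X = 65: dY/dX = 17·√65/130, Y = 17·√65

Elasticity = (17·√65/130) · (65 / (17·√65)) = 1/2

Interpretation: for a small percentage change in X, the percentage change in Y is approximately 0.50 times as large.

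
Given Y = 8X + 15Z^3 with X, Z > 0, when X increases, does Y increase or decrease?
Y increases

Taking the partial derivative:
∂Y/∂X = 8

∂Y/∂X = 8 > 0 (assuming positive values)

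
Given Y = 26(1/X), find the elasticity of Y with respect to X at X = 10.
Elasticity = -1

Elasticity = (dY/dX) · (X/Y)

dY/dX = -26/X²
At X = 10: dY/dX = -13/50, Y = 13/5

Elasticity = (-13/50) · (10 / (13/5)) = -1

Interpretation: for a small percentage change in X, the percentage change in Y is approximately -1.00 times as large.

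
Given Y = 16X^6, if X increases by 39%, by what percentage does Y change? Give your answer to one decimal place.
621.3%

For Y = 16X^6:
If X → X(1 + 0.39)
Then Y → Y · (1 + 0.39)^6
     ≈ Y · 7.2125

Percentage change = ((1 + 0.39)^6 − 1) × 100% ≈ 621.3%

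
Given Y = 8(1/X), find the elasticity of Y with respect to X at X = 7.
Elasticity = -1

Elasticity = (dY/dX) · (X/Y)

dY/dX = -8/X²
At X = 7: dY/dX = -8/49, Y = 8/7

Elasticity = (-8/49) · (7 / (8/7)) = -1

Interpretation: for a small percentage change in X, the percentage change in Y is approximately -1.00 times as large.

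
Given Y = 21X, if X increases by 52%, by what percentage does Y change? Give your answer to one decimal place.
52.0%

For Y = 21X:
If X → X(1 + 0.52)
Then Y → Y · (1 + 0.52)^1
     = Y · 1.5200

Percentage change = ((1 + 0.52)^1 − 1) × 100% = 52.0%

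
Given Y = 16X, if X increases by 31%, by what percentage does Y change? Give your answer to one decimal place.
31.0%

For Y = 16X:
If X → X(1 + 0.31)
Then Y → Y · (1 + 0.31)^1
     = Y · 1.3100

Percentage change = ((1 + 0.31)^1 − 1) × 100% = 31.0%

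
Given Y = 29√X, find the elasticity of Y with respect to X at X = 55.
Elasticity = 1/2

Elasticity = (dY/dX) · (X/Y)

dY/dX = 29/(2·√X)
At X = 55: dY/dX = 29·√55/110, Y = 29·√55

Elasticity = (29·√55/110) · (55 / (29·√55)) = 1/2

Interpretation: for a small percentage change in X, the percentage change in Y is approximately 0.50 times as large.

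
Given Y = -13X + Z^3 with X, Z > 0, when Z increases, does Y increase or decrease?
Y increases

Taking the partial derivative:
∂Y/∂Z = 3Z^2

∂Y/∂Z = 3Z^2 > 0 (assuming positive values)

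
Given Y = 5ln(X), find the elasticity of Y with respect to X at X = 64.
Elasticity = 1/ln(64) ≈ 0.2404

Elasticity = (dY/dX) · (X/Y)

dY/dX = 5/X
At X = 64: dY/dX = 5/64, Y = 5·ln(64)

Elasticity = (5/64) · (64 / (5·ln(64))) = 1/ln(64) ≈ 0.2404

Interpretation: for a small percentage change in X, the percentage change in Y is approximately 0.24 times as large.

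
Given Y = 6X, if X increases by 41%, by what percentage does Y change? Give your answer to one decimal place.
41.0%

For Y = 6X:
If X → X(1 + 0.41)
Then Y → Y · (1 + 0.41)^1
     = Y · 1.4100

Percentage change = ((1 + 0.41)^1 − 1) × 100% = 41.0%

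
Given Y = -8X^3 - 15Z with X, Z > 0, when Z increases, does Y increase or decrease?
Y decreases

Taking the partial derivative:
∂Y/∂Z = -15

∂Y/∂Z = -15 < 0 (assuming positive values)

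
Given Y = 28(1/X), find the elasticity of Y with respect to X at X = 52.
Elasticity = -1

Elasticity = (dY/dX) · (X/Y)

dY/dX = -28/X²
At X = 52: dY/dX = -7/676, Y = 7/13

Elasticity = (-7/676) · (52 / (7/13)) = -1

Interpretation: for a small percentage change in X, the percentage change in Y is approximately -1.00 times as large.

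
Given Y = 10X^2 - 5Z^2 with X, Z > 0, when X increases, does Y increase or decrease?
Y increases

Taking the partial derivative:
∂Y/∂X = 20X

∂Y/∂X = 20X > 0 (assuming positive values)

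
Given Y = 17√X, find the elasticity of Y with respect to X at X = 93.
Elasticity = 1/2

Elasticity = (dY/dX) · (X/Y)

dY/dX = 17/(2·√X)
At X = 93: dY/dX = 17·√93/186, Y = 17·√93

Elasticity = (17·√93/186) · (93 / (17·√93)) = 1/2

Interpretation: for a small percentage change in X, the percentage change in Y is approximately 0.50 times as large.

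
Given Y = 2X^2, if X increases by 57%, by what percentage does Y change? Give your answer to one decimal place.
146.5%

For Y = 2X^2:
If X → X(1 + 0.57)
Then Y → Y · (1 + 0.57)^2
     = Y · 2.4649

Percentage change = ((1 + 0.57)^2 − 1) × 100% ≈ 146.5%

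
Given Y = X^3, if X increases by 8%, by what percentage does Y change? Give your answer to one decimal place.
26.0%

For Y = X^3:
If X → X(1 + 0.08)
Then Y → Y · (1 + 0.08)^3
     ≈ Y · 1.2597

Percentage change = ((1 + 0.08)^3 − 1) × 100% ≈ 26.0%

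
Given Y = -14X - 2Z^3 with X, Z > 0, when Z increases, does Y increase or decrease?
Y decreases

Taking the partial derivative:
∂Y/∂Z = -6Z^2

∂Y/∂Z = -6Z^2 < 0 (assuming positive values)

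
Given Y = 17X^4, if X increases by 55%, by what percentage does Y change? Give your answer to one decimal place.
477.2%

For Y = 17X^4:
If X → X(1 + 0.55)
Then Y → Y · (1 + 0.55)^4
     ≈ Y · 5.7720

Percentage change = ((1 + 0.55)^4 − 1) × 100% ≈ 477.2%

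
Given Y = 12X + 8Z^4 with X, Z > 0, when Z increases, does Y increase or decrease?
Y increases

Taking the partial derivative:
∂Y/∂Z = 32Z^3

∂Y/∂Z = 32Z^3 > 0 (assuming positive values)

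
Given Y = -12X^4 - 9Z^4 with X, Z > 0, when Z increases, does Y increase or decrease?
Y decreases

Taking the partial derivative:
∂Y/∂Z = -36Z^3

∂Y/∂Z = -36Z^3 < 0 (assuming positive values)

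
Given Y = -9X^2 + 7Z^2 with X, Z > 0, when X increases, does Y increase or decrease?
Y decreases

Taking the partial derivative:
∂Y/∂X = -18X

∂Y/∂X = -18X < 0 (assuming positive values)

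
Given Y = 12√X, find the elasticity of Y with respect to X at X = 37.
Elasticity = 1/2

Elasticity = (dY/dX) · (X/Y)

dY/dX = 6/√X
At X = 37: dY/dX = 6·√37/37, Y = 12·√37

Elasticity = (6·√37/37) · (37 / (12·√37)) = 1/2

Interpretation: for a small percentage change in X, the percentage change in Y is approximately 0.50 times as large.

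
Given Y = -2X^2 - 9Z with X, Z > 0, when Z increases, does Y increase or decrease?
Y decreases

Taking the partial derivative:
∂Y/∂Z = -9

∂Y/∂Z = -9 < 0 (assuming positive values)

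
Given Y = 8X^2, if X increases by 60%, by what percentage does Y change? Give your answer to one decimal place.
156.0%

For Y = 8X^2:
If X → X(1 + 0.6)
Then Y → Y · (1 + 0.6)^2
     = Y · 2.5600

Percentage change = ((1 + 0.6)^2 − 1) × 100% = 156.0%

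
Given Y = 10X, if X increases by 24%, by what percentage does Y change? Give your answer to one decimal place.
24.0%

For Y = 10X:
If X → X(1 + 0.24)
Then Y → Y · (1 + 0.24)^1
     = Y · 1.2400

Percentage change = ((1 + 0.24)^1 − 1) × 100% = 24.0%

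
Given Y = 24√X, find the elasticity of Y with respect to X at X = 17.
Elasticity = 1/2

Elasticity = (dY/dX) · (X/Y)

dY/dX = 12/√X
At X = 17: dY/dX = 12·√17/17, Y = 24·√17

Elasticity = (12·√17/17) · (17 / (24·√17)) = 1/2

Interpretation: for a small percentage change in X, the percentage change in Y is approximately 0.50 times as large.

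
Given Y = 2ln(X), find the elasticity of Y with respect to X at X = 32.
Elasticity = 1/ln(32) ≈ 0.2885

Elasticity = (dY/dX) · (X/Y)

dY/dX = 2/X
At X = 32: dY/dX = 1/16, Y = 2·ln(32)

Elasticity = (1/16) · (32 / (2·ln(32))) = 1/ln(32) ≈ 0.2885

Interpretation: for a small percentage change in X, the percentage change in Y is approximately 0.29 times as large.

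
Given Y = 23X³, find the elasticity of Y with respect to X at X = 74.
Elasticity = 3

Elasticity = (dY/dX) · (X/Y)

dY/dX = 69·X²
At X = 74: dY/dX = 377844, Y = 9320152

Elasticity = 377844 · (74 / 9320152) = 3

Interpretation: for a small percentage change in X, the percentage change in Y is approximately 3.00 times as large.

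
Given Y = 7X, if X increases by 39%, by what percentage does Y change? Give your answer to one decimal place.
39.0%

For Y = 7X:
If X → X(1 + 0.39)
Then Y → Y · (1 + 0.39)^1
     = Y · 1.3900

Percentage change = ((1 + 0.39)^1 − 1) × 100% = 39.0%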